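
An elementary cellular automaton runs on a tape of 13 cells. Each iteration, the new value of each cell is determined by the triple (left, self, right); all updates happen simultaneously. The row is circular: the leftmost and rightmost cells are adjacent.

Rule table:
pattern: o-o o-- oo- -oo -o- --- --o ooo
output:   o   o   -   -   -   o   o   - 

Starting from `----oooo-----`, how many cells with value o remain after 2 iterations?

oooo----ooooo
----oooo-----
count of o: 4

4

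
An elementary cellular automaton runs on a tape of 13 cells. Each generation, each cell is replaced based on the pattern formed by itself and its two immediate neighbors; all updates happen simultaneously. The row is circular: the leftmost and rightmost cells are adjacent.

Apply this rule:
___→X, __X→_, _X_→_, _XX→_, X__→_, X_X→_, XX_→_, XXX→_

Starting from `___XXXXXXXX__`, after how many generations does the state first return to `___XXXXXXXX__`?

XX__________X
___XXXXXXXX__

2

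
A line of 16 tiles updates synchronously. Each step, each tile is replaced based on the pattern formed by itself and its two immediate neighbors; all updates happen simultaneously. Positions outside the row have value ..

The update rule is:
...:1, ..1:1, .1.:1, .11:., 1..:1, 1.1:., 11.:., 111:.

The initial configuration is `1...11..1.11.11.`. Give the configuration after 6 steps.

step 1: 1111..111......1
step 2: ....11...1111111
step 3: 1111..111.......
step 4: ....11...1111111  (repeats step 2; period 2)
step 6: ....11...1111111

....11...1111111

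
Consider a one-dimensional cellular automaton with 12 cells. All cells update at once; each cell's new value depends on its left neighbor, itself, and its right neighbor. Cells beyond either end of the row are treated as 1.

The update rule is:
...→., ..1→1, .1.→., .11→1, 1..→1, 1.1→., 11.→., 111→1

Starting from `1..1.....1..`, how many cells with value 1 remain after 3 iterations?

6

.11.1...1.11
.1...1.1..11
..1.1...1111
count of 1: 6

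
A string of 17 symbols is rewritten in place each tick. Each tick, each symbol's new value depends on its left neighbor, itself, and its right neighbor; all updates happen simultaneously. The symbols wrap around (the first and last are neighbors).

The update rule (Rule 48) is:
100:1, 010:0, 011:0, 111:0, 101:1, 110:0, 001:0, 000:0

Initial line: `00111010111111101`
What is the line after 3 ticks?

10000101000000010
01000010100000001
10100001010000000

10100001010000000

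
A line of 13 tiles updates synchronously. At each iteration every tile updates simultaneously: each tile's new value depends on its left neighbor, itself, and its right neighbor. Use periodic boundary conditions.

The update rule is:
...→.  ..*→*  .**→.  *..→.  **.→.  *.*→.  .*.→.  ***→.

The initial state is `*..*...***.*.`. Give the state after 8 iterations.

iteration 1: ..*...*......
iteration 2: .*...*.......
iteration 3: *...*........
iteration 4: ...*........*
iteration 5: ..*........*.
iteration 6: .*........*..
iteration 7: *........*...
iteration 8: ........*...*

........*...*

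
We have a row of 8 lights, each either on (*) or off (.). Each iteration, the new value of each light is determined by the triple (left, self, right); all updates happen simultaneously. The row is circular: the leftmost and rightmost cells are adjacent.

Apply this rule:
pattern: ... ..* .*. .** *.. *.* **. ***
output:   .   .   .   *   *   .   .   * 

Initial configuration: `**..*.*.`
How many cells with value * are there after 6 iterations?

*.*.....
...*....
....*...
.....*..
......*.
.......*
count of *: 1

1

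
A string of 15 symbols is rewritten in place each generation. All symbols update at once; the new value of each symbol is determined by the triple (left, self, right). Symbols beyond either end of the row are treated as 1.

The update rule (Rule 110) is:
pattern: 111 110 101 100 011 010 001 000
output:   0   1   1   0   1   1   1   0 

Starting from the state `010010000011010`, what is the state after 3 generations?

110010011100001

generation 1: 110110000111111
generation 2: 011110001100000
generation 3: 110010011100001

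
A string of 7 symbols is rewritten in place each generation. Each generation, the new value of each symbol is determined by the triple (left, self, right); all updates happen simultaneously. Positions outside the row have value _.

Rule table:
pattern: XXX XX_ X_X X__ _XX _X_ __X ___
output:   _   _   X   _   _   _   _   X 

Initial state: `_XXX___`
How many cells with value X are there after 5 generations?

2

_____XX
XXXX___
_____XX  (repeats generation 1; period 2)
generation 5: _____XX
count of X: 2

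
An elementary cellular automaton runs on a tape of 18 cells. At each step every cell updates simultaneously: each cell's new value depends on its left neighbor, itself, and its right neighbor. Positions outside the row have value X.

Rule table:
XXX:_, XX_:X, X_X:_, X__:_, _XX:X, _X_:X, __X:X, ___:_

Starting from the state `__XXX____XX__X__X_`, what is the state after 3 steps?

_XX_X___XXX_XX_XX_
_XX_X__XX_X_XX_XX_
_XX_X_XXX_X_XX_XX_

_XX_X_XXX_X_XX_XX_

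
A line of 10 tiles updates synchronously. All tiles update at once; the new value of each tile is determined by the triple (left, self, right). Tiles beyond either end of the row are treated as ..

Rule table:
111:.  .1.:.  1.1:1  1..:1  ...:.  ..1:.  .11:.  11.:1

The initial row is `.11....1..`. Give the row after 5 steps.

......11..

step 1: ..11....1.
step 2: ...11....1
step 3: ....11....
step 4: .....11...
step 5: ......11..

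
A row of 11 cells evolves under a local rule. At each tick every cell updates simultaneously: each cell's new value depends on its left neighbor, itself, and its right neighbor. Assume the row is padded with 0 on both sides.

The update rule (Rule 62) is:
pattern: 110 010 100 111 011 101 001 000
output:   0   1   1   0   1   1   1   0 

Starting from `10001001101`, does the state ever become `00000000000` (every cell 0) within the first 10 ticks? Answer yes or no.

no

11011111011
10110000110
11101001101
10011111011
11110000110
10001001101  (repeats tick 0; period 6)
tick 10: 10011111011
tick 10 is 10011111011, still not uniform 0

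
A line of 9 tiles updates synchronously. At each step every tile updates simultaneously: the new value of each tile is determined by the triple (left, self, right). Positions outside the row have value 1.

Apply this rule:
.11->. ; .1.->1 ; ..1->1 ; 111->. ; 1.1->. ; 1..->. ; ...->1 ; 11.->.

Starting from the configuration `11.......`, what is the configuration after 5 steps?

.....1111

...111111
.11......
....11111
.111.....
.....1111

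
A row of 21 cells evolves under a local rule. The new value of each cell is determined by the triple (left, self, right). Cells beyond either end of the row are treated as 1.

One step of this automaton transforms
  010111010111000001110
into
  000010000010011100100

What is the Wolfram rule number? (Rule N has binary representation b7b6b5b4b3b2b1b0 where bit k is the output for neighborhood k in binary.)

position 4: 111 → 1  (bit 7 = 1)
position 5: 110 → 0  (bit 6 = 0)
position 0: 101 → 0  (bit 5 = 0)
position 12: 100 → 0  (bit 4 = 0)
position 3: 011 → 0  (bit 3 = 0)
position 1: 010 → 0  (bit 2 = 0)
position 16: 001 → 0  (bit 1 = 0)
position 13: 000 → 1  (bit 0 = 1)
bits b7..b0 = 10000001 = 129

129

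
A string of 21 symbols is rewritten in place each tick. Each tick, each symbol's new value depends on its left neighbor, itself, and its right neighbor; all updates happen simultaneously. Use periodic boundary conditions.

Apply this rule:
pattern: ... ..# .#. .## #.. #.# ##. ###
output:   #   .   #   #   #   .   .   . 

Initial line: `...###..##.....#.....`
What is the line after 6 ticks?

...##.#.#.#....#.....

##.#..#.#.####.######
...##.#.#.#....#.....
##.#..#.#.####.######  (repeats tick 1; period 2)
tick 6: ...##.#.#.#....#.....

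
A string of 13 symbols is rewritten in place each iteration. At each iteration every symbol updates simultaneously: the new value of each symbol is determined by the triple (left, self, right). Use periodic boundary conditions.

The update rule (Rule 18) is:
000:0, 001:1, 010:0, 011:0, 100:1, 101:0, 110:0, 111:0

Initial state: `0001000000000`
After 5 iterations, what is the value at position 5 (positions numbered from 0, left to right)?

0

0010100000000
0100010000000
1010101000000
0000000100001
1000001010010
position 5 holds 0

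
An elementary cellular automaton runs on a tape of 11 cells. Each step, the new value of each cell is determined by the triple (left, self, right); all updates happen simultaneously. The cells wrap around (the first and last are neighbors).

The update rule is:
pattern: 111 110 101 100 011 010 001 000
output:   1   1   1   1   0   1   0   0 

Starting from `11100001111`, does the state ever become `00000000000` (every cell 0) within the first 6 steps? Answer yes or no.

no

11110000111
11111000011
11111100001
11111110000
01111111000
00111111100
step 6 is 00111111100, still not uniform 0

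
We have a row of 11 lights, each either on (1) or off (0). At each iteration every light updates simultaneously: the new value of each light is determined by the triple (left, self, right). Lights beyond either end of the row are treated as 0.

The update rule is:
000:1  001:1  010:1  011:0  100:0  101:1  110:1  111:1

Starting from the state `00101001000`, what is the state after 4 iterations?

11111011011
01111101101
10111110111
11011111011

11011111011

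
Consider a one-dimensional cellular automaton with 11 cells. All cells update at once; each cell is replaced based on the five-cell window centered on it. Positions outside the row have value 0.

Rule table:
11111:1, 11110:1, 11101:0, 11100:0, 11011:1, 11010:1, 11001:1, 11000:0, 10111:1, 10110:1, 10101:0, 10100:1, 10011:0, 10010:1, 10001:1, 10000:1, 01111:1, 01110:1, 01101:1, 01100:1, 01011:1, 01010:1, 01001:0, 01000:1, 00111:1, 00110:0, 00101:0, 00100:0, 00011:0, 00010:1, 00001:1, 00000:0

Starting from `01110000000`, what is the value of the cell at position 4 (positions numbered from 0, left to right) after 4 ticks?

01100100000
00111011000
10110111010
01111110111
position 4 holds 1

1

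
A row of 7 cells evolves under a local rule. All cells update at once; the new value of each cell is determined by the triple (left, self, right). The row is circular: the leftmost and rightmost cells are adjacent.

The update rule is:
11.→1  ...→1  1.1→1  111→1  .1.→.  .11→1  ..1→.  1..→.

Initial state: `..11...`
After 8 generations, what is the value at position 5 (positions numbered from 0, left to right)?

1

generation 1: 1.11.11
generation 2: 1111111
generation 3: 1111111  (fixed point — unchanged through generation 8)
position 5 holds 1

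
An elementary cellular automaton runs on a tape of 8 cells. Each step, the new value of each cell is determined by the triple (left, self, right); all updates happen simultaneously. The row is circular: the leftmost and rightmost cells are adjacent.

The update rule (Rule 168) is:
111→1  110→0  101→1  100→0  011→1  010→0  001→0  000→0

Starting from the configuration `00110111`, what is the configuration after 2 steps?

step 1: 00101110
step 2: 00011100

00011100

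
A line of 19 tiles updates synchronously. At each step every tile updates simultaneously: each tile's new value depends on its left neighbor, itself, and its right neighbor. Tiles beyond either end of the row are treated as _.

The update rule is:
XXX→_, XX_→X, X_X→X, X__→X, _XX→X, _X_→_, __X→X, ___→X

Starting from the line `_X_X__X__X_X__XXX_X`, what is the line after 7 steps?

X_X_XX_XX_X_XXX_XX_
_X_XXXXXXX_XX_XXXXX
X_XX_____XXXXXX___X
_XXXXXXXXX____XXXX_
XX_______XXXXXX__XX
XXXXXXXXXX____XXXXX
X________XXXXXX___X

X________XXXXXX___X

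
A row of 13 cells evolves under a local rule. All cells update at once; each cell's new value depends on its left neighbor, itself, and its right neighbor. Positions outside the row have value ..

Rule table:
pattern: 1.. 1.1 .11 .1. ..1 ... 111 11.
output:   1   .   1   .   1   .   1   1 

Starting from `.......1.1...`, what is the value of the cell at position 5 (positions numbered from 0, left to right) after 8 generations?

.

......1...1..
.....1.1.1.1.
....1.......1
...1.1.....1.
..1...1...1.1
.1.1.1.1.1...
1.........1..
.1.......1.1.
position 5 holds .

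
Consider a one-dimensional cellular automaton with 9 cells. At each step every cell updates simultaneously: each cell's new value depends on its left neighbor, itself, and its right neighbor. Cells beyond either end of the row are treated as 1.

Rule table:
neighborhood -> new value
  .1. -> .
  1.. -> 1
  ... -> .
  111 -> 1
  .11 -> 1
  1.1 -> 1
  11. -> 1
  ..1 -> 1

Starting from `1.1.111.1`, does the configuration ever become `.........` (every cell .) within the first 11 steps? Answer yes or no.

11.111111
111111111
111111111  (fixed point — unchanged through step 11)
step 11 is 111111111, still not uniform .

no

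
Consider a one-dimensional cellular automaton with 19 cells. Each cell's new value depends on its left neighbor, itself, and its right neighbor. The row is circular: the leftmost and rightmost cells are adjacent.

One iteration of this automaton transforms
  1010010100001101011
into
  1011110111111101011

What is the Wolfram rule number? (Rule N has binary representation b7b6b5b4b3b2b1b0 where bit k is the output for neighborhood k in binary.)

position 18: 111 → 1  (bit 7 = 1)
position 0: 110 → 1  (bit 6 = 1)
position 1: 101 → 0  (bit 5 = 0)
position 3: 100 → 1  (bit 4 = 1)
position 12: 011 → 1  (bit 3 = 1)
position 2: 010 → 1  (bit 2 = 1)
position 4: 001 → 1  (bit 1 = 1)
position 9: 000 → 1  (bit 0 = 1)
bits b7..b0 = 11011111 = 223

223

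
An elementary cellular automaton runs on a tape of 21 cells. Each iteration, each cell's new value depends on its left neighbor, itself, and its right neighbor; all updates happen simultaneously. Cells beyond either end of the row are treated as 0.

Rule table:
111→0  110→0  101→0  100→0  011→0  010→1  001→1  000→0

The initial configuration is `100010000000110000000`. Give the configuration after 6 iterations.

iteration 1: 100110000001000000000
iteration 2: 101000000011000000000
iteration 3: 101000000100000000000
iteration 4: 101000001100000000000
iteration 5: 101000010000000000000
iteration 6: 101000110000000000000

101000110000000000000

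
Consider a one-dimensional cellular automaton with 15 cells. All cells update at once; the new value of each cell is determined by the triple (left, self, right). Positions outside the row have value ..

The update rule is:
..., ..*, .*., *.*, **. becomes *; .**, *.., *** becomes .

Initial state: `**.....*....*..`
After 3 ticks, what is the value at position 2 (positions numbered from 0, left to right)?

.*.*****.****.*
***....**...***
..*.***.*.**..*
position 2 holds *

*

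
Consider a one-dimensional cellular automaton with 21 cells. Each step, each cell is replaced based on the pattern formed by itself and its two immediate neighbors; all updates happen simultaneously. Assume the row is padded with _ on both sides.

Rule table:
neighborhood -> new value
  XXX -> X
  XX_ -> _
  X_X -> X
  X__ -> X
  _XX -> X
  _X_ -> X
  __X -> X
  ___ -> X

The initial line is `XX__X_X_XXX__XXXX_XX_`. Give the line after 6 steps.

X_XXXXXXXX_XXXXX_XX_X
XXXXXXXXX_XXXXX_XX_XX
XXXXXXXX_XXXXX_XX_XX_
XXXXXXX_XXXXX_XX_XX_X
XXXXXX_XXXXX_XX_XX_XX
XXXXX_XXXXX_XX_XX_XX_

XXXXX_XXXXX_XX_XX_XX_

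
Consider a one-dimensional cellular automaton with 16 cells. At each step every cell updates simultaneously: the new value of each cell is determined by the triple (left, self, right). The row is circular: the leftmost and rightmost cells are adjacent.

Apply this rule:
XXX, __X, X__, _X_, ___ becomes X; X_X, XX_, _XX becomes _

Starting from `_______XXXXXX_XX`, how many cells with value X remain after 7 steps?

8

step 1: XXXXXXX_XXXX____
step 2: _XXXXX___XX_XXXX
step 3: __XXX_XXX____XX_
step 4: XX_X___X_XXXX__X
step 5: X__XXXXX__XX_XX_
step 6: XXX_XXX_XX______
step 7: _X___X____XXXXXX
count of X: 8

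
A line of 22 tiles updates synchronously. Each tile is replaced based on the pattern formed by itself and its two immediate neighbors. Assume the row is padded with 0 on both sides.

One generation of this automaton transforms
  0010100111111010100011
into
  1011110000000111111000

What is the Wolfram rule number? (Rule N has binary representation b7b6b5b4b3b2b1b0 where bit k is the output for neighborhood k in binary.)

53

position 8: 111 → 0  (bit 7 = 0)
position 12: 110 → 0  (bit 6 = 0)
position 3: 101 → 1  (bit 5 = 1)
position 5: 100 → 1  (bit 4 = 1)
position 7: 011 → 0  (bit 3 = 0)
position 2: 010 → 1  (bit 2 = 1)
position 1: 001 → 0  (bit 1 = 0)
position 0: 000 → 1  (bit 0 = 1)
bits b7..b0 = 00110101 = 53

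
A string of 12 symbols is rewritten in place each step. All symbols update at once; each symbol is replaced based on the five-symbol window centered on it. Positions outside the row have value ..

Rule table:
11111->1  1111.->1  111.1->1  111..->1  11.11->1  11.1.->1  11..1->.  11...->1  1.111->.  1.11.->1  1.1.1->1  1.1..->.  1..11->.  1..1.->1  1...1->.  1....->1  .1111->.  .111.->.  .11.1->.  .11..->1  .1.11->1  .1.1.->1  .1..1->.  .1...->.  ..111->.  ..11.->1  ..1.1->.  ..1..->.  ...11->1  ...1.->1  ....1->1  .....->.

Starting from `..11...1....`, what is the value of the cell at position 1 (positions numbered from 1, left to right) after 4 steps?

1

11111.1..1..
..1111..1..1
11..11.1..1.
11..1.1..1..
position 1 holds 1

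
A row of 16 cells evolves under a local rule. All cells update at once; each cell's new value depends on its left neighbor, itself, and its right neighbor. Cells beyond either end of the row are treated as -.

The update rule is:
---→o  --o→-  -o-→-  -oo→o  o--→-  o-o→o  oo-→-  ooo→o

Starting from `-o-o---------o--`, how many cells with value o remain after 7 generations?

--o--ooooooo---o
o----oooooo--o--
--oo-ooooo-----o
o-o-ooooo--ooo--
-o-ooooo---oo--o
--ooooo--o-o----
o-oooo----o--ooo
count of o: 9

9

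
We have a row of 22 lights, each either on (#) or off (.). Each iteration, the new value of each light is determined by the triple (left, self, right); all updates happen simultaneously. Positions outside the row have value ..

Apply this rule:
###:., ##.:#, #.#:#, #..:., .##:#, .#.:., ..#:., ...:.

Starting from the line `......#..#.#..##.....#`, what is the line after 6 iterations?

..........#...##......
..............##......
..............##......  (fixed point — unchanged through iteration 6)

..............##......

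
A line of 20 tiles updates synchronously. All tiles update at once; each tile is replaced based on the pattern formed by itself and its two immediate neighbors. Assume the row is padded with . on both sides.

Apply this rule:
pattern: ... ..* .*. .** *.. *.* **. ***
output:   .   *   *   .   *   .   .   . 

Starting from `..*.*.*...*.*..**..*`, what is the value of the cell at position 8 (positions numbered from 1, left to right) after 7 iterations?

*

.**.*.**.**.***..***
*...*..........**...
**.***........*..*..
......*......******.
.....***....*......*
....*...*..***....**
...***.****...*..*..
position 8 holds *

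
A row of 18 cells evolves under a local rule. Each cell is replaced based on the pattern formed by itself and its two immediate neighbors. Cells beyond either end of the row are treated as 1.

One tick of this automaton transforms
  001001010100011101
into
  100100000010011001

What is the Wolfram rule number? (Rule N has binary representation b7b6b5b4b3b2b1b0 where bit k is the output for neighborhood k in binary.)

152

position 14: 111 → 1  (bit 7 = 1)
position 15: 110 → 0  (bit 6 = 0)
position 6: 101 → 0  (bit 5 = 0)
position 0: 100 → 1  (bit 4 = 1)
position 13: 011 → 1  (bit 3 = 1)
position 2: 010 → 0  (bit 2 = 0)
position 1: 001 → 0  (bit 1 = 0)
position 11: 000 → 0  (bit 0 = 0)
bits b7..b0 = 10011000 = 152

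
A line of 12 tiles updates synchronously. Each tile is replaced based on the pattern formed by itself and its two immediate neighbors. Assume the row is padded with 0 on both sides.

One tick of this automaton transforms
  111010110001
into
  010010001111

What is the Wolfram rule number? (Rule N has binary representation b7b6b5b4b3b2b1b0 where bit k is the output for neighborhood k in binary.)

position 1: 111 → 1  (bit 7 = 1)
position 2: 110 → 0  (bit 6 = 0)
position 3: 101 → 0  (bit 5 = 0)
position 8: 100 → 1  (bit 4 = 1)
position 0: 011 → 0  (bit 3 = 0)
position 4: 010 → 1  (bit 2 = 1)
position 10: 001 → 1  (bit 1 = 1)
position 9: 000 → 1  (bit 0 = 1)
bits b7..b0 = 10010111 = 151

151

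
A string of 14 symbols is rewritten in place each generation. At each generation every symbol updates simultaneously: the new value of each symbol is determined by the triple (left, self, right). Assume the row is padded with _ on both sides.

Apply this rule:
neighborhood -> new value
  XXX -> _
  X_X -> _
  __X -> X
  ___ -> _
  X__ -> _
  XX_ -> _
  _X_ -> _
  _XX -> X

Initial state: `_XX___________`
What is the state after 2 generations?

X_____________

XX____________
X_____________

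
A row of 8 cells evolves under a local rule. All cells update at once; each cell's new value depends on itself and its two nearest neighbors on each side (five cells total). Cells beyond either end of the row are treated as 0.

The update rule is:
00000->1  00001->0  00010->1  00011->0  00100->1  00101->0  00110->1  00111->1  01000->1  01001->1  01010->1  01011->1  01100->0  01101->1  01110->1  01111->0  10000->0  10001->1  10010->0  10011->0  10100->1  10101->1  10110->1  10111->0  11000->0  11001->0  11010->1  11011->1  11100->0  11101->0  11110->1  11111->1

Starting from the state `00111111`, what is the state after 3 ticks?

10111110

00101110
01010100
10111110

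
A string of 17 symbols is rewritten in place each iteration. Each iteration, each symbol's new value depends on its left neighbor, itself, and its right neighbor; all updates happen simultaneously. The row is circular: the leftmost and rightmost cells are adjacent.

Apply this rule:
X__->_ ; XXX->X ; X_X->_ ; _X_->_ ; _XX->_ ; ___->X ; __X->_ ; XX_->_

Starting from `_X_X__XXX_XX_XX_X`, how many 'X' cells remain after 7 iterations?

9

iteration 1: _______X_________
iteration 2: XXXXXX___XXXXXXXX
iteration 3: XXXXX__X__XXXXXXX
iteration 4: XXXX_______XXXXXX
iteration 5: XXX__XXXXX__XXXXX
iteration 6: XX____XXX____XXXX
iteration 7: X__XX__X__XX__XXX
count of X: 9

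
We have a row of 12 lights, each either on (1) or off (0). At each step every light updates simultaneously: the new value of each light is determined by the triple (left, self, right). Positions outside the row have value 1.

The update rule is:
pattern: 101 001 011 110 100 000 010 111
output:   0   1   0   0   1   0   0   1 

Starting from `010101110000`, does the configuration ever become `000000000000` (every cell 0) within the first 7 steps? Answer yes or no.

000000101001
100001000110
010010101000
001100000101
110010001000
101101010101
000000000000
all cells are 0 at step 7

yes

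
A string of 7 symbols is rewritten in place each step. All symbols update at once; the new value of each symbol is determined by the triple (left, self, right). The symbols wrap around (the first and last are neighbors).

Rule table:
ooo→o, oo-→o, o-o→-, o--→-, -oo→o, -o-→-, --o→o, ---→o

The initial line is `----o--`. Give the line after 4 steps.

oooo-oo

step 1: oooo--o
step 2: oooo-oo
step 3: oooo-oo  (fixed point — unchanged through step 4)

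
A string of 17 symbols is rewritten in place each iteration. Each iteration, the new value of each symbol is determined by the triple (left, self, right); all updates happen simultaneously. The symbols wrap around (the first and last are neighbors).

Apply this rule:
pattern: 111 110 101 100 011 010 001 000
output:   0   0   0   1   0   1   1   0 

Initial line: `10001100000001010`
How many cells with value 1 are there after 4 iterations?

6

11010010000011010
00011111000100010
00100000101110111
11110001100000000
count of 1: 6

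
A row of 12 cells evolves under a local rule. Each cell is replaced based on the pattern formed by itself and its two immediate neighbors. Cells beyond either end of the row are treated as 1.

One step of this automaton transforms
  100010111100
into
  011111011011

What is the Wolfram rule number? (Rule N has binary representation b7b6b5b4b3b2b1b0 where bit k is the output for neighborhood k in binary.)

183

position 7: 111 → 1  (bit 7 = 1)
position 0: 110 → 0  (bit 6 = 0)
position 5: 101 → 1  (bit 5 = 1)
position 1: 100 → 1  (bit 4 = 1)
position 6: 011 → 0  (bit 3 = 0)
position 4: 010 → 1  (bit 2 = 1)
position 3: 001 → 1  (bit 1 = 1)
position 2: 000 → 1  (bit 0 = 1)
bits b7..b0 = 10110111 = 183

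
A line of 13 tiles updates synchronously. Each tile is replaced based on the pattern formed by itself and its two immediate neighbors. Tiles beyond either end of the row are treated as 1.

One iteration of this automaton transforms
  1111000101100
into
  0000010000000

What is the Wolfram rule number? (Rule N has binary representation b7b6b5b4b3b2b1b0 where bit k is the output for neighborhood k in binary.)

position 0: 111 → 0  (bit 7 = 0)
position 3: 110 → 0  (bit 6 = 0)
position 8: 101 → 0  (bit 5 = 0)
position 4: 100 → 0  (bit 4 = 0)
position 9: 011 → 0  (bit 3 = 0)
position 7: 010 → 0  (bit 2 = 0)
position 6: 001 → 0  (bit 1 = 0)
position 5: 000 → 1  (bit 0 = 1)
bits b7..b0 = 00000001 = 1

1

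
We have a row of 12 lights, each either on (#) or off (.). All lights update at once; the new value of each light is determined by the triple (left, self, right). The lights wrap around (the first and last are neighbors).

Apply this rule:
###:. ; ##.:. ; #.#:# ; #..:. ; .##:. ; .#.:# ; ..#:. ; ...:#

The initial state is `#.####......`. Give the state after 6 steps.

#.#.##....##

step 1: ##.....####.
step 2: ...###.....#
step 3: .#.....###.#
step 4: ##.###....##
step 5: ..#....##...
step 6: #.#.##....##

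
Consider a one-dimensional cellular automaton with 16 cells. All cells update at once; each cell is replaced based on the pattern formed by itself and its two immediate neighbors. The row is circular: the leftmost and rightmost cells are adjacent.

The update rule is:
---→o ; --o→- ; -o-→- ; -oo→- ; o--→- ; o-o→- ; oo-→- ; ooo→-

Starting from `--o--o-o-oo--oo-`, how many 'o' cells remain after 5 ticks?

1

o---------------
--ooooooooooooo-
o---------------  (repeats tick 1; period 2)
tick 5: o---------------
count of o: 1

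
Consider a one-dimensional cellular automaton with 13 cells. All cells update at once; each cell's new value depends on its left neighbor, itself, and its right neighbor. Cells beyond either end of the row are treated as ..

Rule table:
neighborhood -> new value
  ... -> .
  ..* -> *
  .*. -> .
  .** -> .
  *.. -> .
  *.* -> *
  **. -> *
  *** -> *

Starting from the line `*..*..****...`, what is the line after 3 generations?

..*..*.***...
.*..*.*.**...
*..*.*.*.*...

*..*.*.*.*...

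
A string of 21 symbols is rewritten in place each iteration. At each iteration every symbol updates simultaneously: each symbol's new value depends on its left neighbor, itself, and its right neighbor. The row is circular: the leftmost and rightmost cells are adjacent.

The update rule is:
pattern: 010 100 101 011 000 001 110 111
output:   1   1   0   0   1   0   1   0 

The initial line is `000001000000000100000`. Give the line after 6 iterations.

111101111111110111111
000100000000010000000
110111111111011111111
010000000001000000000
011111111101111111111
000000000100000000001

000000000100000000001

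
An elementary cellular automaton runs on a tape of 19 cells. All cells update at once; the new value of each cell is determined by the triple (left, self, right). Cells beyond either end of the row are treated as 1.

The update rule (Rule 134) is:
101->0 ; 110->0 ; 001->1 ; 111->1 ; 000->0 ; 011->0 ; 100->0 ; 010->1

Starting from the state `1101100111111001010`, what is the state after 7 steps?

1000001011110011010
0000011001100100010
0000100010001100110
0001100110010001000
0010001000110011001
0110011001000100010
0000100011001100110

0000100011001100110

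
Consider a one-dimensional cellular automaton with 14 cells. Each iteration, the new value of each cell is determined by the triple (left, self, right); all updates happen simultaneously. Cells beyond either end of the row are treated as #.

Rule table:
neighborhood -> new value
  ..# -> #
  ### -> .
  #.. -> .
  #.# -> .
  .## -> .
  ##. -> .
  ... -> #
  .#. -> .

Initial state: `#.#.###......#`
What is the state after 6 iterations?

........#####.
.#######......
.........#####
.########.....
..........####
.#########....

.#########....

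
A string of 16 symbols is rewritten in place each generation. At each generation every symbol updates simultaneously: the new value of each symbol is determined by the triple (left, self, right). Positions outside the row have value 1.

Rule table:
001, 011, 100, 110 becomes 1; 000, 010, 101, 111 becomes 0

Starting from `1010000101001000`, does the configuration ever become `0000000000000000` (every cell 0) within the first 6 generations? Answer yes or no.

no

1001001000110101
1110110101110001
0010110001011011
1100111010011010
0111101001111000
0100100111001101
generation 6 is 0100100111001101, still not uniform 0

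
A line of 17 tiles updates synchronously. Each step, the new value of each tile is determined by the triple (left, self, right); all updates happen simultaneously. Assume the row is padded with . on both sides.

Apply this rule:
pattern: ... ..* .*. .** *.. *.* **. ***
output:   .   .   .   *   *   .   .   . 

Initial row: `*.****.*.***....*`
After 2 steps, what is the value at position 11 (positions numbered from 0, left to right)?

.

..*......*..*....
...*......*..*...
position 11 holds .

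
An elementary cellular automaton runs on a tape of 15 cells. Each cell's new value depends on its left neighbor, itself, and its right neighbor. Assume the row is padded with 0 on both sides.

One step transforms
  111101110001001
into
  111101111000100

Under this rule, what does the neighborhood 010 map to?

0

At position 11 the neighborhood is 010; the next row has 0 there.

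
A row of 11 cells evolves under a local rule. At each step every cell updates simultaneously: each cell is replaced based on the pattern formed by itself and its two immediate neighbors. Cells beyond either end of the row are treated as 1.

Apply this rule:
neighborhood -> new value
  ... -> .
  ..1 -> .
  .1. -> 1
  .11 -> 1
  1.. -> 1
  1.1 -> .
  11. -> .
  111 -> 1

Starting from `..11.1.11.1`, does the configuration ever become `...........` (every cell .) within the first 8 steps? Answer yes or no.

step 1: 1.1..1.1..1
step 2: ..11.1.11.1  (repeats step 0; period 2)
step 8: ..11.1.11.1
step 8 is ..11.1.11.1, still not uniform .

no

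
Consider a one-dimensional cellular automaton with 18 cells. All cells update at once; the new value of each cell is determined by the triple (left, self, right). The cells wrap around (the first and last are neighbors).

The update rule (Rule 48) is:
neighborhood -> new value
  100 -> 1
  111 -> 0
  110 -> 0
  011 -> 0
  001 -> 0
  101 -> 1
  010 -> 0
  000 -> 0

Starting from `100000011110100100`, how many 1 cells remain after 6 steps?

step 1: 010000000001010010
step 2: 001000000000101001
step 3: 100100000000010100
step 4: 010010000000001010
step 5: 001001000000000101
step 6: 100100100000000010
count of 1: 4

4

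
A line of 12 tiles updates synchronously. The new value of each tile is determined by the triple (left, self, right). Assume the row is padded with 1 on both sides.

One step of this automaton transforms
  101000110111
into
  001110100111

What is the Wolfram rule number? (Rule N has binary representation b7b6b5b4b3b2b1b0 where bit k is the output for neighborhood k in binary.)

position 10: 111 → 1  (bit 7 = 1)
position 0: 110 → 0  (bit 6 = 0)
position 1: 101 → 0  (bit 5 = 0)
position 3: 100 → 1  (bit 4 = 1)
position 6: 011 → 1  (bit 3 = 1)
position 2: 010 → 1  (bit 2 = 1)
position 5: 001 → 0  (bit 1 = 0)
position 4: 000 → 1  (bit 0 = 1)
bits b7..b0 = 10011101 = 157

157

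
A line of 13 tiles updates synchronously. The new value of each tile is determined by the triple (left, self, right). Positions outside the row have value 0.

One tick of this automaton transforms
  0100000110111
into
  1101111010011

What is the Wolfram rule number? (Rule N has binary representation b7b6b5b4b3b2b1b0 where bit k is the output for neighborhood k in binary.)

position 11: 111 → 1  (bit 7 = 1)
position 8: 110 → 1  (bit 6 = 1)
position 9: 101 → 0  (bit 5 = 0)
position 2: 100 → 0  (bit 4 = 0)
position 7: 011 → 0  (bit 3 = 0)
position 1: 010 → 1  (bit 2 = 1)
position 0: 001 → 1  (bit 1 = 1)
position 3: 000 → 1  (bit 0 = 1)
bits b7..b0 = 11000111 = 199

199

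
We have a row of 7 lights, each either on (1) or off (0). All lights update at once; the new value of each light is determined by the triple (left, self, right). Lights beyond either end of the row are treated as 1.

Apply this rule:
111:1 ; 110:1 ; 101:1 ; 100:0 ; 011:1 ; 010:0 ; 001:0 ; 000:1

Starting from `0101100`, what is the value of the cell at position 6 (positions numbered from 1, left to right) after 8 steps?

0

1011100
1111100
1111100  (fixed point — unchanged through step 8)
position 6 holds 0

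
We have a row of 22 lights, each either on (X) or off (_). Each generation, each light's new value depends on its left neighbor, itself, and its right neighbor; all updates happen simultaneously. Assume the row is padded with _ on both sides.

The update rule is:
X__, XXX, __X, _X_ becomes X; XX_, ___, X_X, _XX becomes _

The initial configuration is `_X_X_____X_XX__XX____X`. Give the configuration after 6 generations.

_X_X_XXXXXX__X___XX_X_

generation 1: XX_XX___XX___XX__X__XX
generation 2: _____X_X__X_X__XXXXX__
generation 3: ____XX_XXXX_XXX_XXX_X_
generation 4: ___X____XX___X___X__XX
generation 5: __XXX__X__X_XXX_XXXX__
generation 6: _X_X_XXXXXX__X___XX_X_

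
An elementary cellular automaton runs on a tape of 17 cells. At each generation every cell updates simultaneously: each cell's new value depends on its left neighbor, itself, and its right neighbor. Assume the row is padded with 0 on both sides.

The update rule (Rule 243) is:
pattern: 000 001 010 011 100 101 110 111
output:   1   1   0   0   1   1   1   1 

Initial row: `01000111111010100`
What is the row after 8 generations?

10111011111101011
01011101111110101
10101110111111010
01010111011111101
10101011101111110
01010101110111111
10101010111011111
01010101011101111

01010101011101111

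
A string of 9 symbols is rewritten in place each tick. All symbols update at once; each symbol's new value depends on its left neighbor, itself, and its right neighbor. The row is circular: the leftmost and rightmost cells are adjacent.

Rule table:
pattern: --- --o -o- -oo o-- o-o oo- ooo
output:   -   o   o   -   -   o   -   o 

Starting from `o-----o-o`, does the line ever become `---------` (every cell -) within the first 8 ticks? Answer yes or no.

-----ooo-
----o-o--
---oooo--
--o-oo---
-ooo-----
o-o------
ooo-----o
oo-----o-
tick 8 is oo-----o-, still not uniform -

no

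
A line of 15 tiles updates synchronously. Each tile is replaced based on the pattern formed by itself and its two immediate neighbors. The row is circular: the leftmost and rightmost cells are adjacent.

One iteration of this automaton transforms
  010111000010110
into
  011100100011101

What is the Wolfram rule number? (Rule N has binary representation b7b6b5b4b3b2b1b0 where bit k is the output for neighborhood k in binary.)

position 4: 111 → 0  (bit 7 = 0)
position 5: 110 → 0  (bit 6 = 0)
position 2: 101 → 1  (bit 5 = 1)
position 6: 100 → 1  (bit 4 = 1)
position 3: 011 → 1  (bit 3 = 1)
position 1: 010 → 1  (bit 2 = 1)
position 0: 001 → 0  (bit 1 = 0)
position 7: 000 → 0  (bit 0 = 0)
bits b7..b0 = 00111100 = 60

60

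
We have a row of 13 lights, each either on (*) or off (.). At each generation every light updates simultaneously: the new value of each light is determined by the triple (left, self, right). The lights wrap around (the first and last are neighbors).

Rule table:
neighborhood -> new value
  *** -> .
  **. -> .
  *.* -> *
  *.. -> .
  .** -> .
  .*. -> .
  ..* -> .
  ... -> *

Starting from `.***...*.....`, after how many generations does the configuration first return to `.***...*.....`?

2

.....*...****
.***...*.....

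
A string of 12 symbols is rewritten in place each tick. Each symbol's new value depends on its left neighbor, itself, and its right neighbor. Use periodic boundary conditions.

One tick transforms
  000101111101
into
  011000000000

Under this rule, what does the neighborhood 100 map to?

0

At position 0 the neighborhood is 100; the next row has 0 there.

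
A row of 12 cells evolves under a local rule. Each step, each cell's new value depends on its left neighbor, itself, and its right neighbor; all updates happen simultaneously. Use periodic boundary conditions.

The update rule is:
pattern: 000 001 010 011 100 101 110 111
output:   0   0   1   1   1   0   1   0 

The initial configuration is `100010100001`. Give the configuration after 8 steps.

011010101101

step 1: 110010110001
step 2: 011010111001
step 3: 011010101101
step 4: 011010101101  (fixed point — unchanged through step 8)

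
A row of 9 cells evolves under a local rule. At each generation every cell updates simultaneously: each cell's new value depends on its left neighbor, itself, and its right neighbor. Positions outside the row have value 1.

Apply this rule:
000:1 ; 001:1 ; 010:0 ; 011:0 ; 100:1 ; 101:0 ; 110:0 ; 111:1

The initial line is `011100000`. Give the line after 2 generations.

110001111

001011111
110001111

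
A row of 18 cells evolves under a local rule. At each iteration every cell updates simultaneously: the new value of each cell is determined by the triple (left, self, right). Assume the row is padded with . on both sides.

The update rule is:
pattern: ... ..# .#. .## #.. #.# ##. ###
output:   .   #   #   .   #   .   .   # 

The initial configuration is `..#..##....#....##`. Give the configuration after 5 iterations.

..#.##.#..###.#.##

.####..#..###..#..
#.##.#####.#.####.
#.....###..#..##.#
##...#.#.#####...#
..#.##.#..###.#.##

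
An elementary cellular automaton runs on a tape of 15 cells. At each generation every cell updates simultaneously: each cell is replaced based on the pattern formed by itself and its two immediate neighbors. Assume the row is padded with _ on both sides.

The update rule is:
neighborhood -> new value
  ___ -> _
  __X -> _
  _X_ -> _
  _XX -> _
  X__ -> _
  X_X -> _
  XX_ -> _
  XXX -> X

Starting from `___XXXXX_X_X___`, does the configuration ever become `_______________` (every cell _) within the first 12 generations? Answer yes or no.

____XXX________
_____X_________
_______________
all cells are _ at generation 3

yes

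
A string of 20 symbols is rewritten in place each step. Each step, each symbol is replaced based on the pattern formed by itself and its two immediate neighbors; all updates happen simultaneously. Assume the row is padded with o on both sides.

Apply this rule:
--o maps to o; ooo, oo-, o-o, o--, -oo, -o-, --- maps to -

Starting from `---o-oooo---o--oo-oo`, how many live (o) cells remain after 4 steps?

3

step 1: --o--------o--o-----
step 2: -o--------o--o-----o
step 3: ---------o--o-----o-
step 4: --------o--o-----o--
count of o: 3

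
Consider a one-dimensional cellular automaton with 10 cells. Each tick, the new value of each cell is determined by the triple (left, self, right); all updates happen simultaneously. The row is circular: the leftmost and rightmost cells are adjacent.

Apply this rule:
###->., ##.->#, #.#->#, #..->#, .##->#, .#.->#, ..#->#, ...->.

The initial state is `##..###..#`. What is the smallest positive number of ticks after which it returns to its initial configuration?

2

.####.####
##..###..#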